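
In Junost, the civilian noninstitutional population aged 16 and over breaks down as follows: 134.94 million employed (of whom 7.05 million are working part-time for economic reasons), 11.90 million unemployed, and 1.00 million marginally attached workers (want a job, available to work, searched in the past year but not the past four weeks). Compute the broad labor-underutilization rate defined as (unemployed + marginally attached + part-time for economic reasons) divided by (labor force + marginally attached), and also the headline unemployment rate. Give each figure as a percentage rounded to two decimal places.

Labor force = 134.94 + 11.90 = 146.84 million.
Numerator = 11.90 + 1.00 + 7.05 = 19.95 million.
Denominator = 146.84 + 1.00 = 147.84 million.
Broad rate = 19.95 / 147.84 = 13.49%.
Headline unemployment rate = 11.90 / 146.84 = 8.10%.

Broad underutilization rate ≈ 13.49%; headline unemployment rate ≈ 8.10%.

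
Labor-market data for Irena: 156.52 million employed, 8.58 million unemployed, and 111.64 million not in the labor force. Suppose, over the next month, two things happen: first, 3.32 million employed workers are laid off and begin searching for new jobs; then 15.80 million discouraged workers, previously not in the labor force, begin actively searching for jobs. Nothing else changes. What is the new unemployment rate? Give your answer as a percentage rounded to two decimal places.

New unemployment rate ≈ 15.31%.

Initially, labor force = 156.52 + 8.58 = 165.10 million, so u = 8.58/165.10 = 5.20%.
After the first change, employed falls and unemployed rises by 3.32; labor force unchanged → E = 153.20, U = 11.90, labor force = 165.10 million.
After the second change, unemployed and labor force both rise by 15.80 → E = 153.20, U = 27.70, labor force = 180.90 million.
New unemployment rate = 27.70 / 180.90 = 15.31%.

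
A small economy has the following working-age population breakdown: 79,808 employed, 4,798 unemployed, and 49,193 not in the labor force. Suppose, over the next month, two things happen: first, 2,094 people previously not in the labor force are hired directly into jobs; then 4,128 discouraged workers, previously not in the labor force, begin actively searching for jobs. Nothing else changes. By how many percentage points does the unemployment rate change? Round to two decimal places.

The unemployment rate changes by +4.16 percentage points.

Initially, labor force = 79,808 + 4,798 = 84,606, so u = 4,798/84,606 = 5.67%.
After the first change, employed and labor force both rise by 2,094; unemployed unchanged → E = 81,902, U = 4,798, labor force = 86,700.
After the second change, unemployed and labor force both rise by 4,128 → E = 81,902, U = 8,926, labor force = 90,828.
New unemployment rate = 8,926 / 90,828 = 9.83%.
Change = 9.83% − 5.67% = +4.16 percentage points.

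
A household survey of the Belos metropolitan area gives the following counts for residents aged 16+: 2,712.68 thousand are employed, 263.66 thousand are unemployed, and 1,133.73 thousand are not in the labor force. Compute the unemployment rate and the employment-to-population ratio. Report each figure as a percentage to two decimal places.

Unemployment rate ≈ 8.86%; employment-population ratio ≈ 66.00%.

Labor force = employed + unemployed = 2,712.68 + 263.66 = 2,976.34 thousand.
Working-age population = 2,976.34 + 1,133.73 = 4,110.07 thousand.
Unemployment rate = 263.66 / 2,976.34 = 8.86%.
Employment-population ratio = 2,712.68 / 4,110.07 = 66.00%.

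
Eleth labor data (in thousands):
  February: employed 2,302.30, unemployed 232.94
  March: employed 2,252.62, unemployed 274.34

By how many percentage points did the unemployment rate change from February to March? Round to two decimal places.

February: labor force = 2,302.30 + 232.94 = 2,535.24; u = 232.94/2,535.24 = 9.19%.
March: labor force = 2,252.62 + 274.34 = 2,526.96; u = 274.34/2,526.96 = 10.86%.
Change = 10.86% − 9.19% = +1.67 pp.

The unemployment rate changed by +1.67 percentage points.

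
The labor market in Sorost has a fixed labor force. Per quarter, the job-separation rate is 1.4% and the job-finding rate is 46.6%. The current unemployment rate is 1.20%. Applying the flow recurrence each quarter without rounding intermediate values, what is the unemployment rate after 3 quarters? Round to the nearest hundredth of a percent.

With a fixed labor force, u_{t+1} = u_t + s·(1−u_t) − f·u_t = u_t·(1−s−f) + s.
Here 1−s−f = 0.520 and s = 0.014.
u_1 = 0.012000 × 0.520 + 0.014 = 0.020240.
u_2 = 0.020240 × 0.520 + 0.014 = 0.024525.
u_3 = 0.024525 × 0.520 + 0.014 = 0.026753.

Unemployment rate after three quarters ≈ 2.68%.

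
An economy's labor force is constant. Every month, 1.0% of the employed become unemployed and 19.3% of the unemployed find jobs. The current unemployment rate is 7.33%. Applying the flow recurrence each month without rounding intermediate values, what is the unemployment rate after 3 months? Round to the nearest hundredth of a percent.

Unemployment rate after three months ≈ 6.14%.

With a fixed labor force, u_{t+1} = u_t + s·(1−u_t) − f·u_t = u_t·(1−s−f) + s.
Here 1−s−f = 0.797 and s = 0.010.
u_1 = 0.073300 × 0.797 + 0.010 = 0.068420.
u_2 = 0.068420 × 0.797 + 0.010 = 0.064531.
u_3 = 0.064531 × 0.797 + 0.010 = 0.061431.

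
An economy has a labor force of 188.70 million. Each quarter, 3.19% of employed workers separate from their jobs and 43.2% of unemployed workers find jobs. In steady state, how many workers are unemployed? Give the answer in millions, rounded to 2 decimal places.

Steady-state unemployment rate u* = s/(s+f) = 3.19/(3.19+43.2) = 0.068765.
Unemployed = u* × labor force = 0.068765 × 188.70 ≈ 12.98 million.

About 12.98 million are unemployed in steady state.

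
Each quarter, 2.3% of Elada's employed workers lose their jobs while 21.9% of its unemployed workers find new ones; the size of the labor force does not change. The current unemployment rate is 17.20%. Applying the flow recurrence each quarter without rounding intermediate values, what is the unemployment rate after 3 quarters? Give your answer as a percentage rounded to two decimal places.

With a fixed labor force, u_{t+1} = u_t + s·(1−u_t) − f·u_t = u_t·(1−s−f) + s.
Here 1−s−f = 0.758 and s = 0.023.
u_1 = 0.172000 × 0.758 + 0.023 = 0.153376.
u_2 = 0.153376 × 0.758 + 0.023 = 0.139259.
u_3 = 0.139259 × 0.758 + 0.023 = 0.128558.

Unemployment rate after three quarters ≈ 12.86%.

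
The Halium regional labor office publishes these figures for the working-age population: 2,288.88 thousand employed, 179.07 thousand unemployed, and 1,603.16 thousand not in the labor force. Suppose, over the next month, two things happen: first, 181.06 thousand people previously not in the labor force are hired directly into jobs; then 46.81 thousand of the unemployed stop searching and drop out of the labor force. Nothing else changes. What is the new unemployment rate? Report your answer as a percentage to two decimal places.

Initially, labor force = 2,288.88 + 179.07 = 2,467.95 thousand, so u = 179.07/2,467.95 = 7.26%.
After the first change, employed and labor force both rise by 181.06; unemployed unchanged → E = 2,469.94, U = 179.07, labor force = 2,649.01 thousand.
After the second change, unemployed and labor force both fall by 46.81 → E = 2,469.94, U = 132.26, labor force = 2,602.20 thousand.
New unemployment rate = 132.26 / 2,602.20 = 5.08%.

New unemployment rate ≈ 5.08%.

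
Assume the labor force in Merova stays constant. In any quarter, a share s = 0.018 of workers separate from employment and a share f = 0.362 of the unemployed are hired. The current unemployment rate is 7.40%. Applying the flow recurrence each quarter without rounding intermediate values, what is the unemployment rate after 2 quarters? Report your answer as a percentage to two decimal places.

With a fixed labor force, u_{t+1} = u_t + s·(1−u_t) − f·u_t = u_t·(1−s−f) + s.
Here 1−s−f = 0.620 and s = 0.018.
u_1 = 0.074000 × 0.620 + 0.018 = 0.063880.
u_2 = 0.063880 × 0.620 + 0.018 = 0.057606.

Unemployment rate after two quarters ≈ 5.76%.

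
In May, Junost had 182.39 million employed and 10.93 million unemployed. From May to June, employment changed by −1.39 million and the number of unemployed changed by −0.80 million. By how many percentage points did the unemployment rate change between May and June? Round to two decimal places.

The unemployment rate changed by −0.35 percentage points.

May: labor force = 182.39 + 10.93 = 193.32; u = 10.93/193.32 = 5.65%.
June: labor force = 181.00 + 10.13 = 191.13; u = 10.13/191.13 = 5.30%.
Change = 5.30% − 5.65% = −0.35 pp.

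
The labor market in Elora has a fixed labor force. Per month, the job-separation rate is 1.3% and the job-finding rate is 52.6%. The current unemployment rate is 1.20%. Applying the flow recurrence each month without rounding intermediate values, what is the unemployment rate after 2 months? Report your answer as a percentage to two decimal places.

Unemployment rate after two months ≈ 2.15%.

With a fixed labor force, u_{t+1} = u_t + s·(1−u_t) − f·u_t = u_t·(1−s−f) + s.
Here 1−s−f = 0.461 and s = 0.013.
u_1 = 0.012000 × 0.461 + 0.013 = 0.018532.
u_2 = 0.018532 × 0.461 + 0.013 = 0.021543.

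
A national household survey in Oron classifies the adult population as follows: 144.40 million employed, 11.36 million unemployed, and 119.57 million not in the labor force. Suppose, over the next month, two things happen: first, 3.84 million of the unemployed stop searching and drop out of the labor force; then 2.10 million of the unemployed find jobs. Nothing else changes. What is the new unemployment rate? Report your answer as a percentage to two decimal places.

New unemployment rate ≈ 3.57%.

Initially, labor force = 144.40 + 11.36 = 155.76 million, so u = 11.36/155.76 = 7.29%.
After the first change, unemployed and labor force both fall by 3.84 → E = 144.40, U = 7.52, labor force = 151.92 million.
After the second change, unemployed falls and employed rises by 2.10; labor force unchanged → E = 146.50, U = 5.42, labor force = 151.92 million.
New unemployment rate = 5.42 / 151.92 = 3.57%.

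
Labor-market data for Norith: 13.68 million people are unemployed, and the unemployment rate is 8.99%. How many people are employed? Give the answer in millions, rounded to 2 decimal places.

About 138.49 million are employed.

Labor force = U / u = 13.68 / 0.0899 ≈ 152.17 million.
Employed = labor force − unemployed = 152.17 − 13.68 = 138.49 million.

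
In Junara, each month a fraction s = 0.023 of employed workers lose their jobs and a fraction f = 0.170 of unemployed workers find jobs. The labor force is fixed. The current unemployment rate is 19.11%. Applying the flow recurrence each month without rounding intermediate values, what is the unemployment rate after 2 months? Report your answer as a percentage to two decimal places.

With a fixed labor force, u_{t+1} = u_t + s·(1−u_t) − f·u_t = u_t·(1−s−f) + s.
Here 1−s−f = 0.807 and s = 0.023.
u_1 = 0.191100 × 0.807 + 0.023 = 0.177218.
u_2 = 0.177218 × 0.807 + 0.023 = 0.166015.

Unemployment rate after two months ≈ 16.60%.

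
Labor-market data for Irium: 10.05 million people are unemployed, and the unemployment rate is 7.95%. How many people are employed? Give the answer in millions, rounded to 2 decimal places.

Labor force = U / u = 10.05 / 0.0795 ≈ 126.42 million.
Employed = labor force − unemployed = 126.42 − 10.05 = 116.37 million.

About 116.37 million are employed.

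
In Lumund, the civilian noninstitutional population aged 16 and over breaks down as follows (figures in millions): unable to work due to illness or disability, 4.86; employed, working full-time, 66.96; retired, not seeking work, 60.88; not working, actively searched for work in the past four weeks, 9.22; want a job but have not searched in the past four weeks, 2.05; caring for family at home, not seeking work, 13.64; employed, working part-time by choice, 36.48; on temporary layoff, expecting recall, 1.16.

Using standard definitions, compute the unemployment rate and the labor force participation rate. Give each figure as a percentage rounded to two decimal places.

Employed = 66.96 + 36.48 = 103.44 million.
Unemployed = 9.22 + 1.16 = 10.38 million (jobless and actively searching, or on temporary layoff).
Labor force = 103.44 + 10.38 = 113.82 million.
Not in labor force = 4.86 + 60.88 + 2.05 + 13.64 = 81.43 million (those not working and not actively searching are outside the labor force — including those who want a job but have given up searching).
Civilian working-age population = 113.82 + 81.43 = 195.25 million.
Unemployment rate = 10.38 / 113.82 = 9.12%.
Labor force participation rate = 113.82 / 195.25 = 58.29%.

Unemployment rate ≈ 9.12%; labor force participation rate ≈ 58.29%.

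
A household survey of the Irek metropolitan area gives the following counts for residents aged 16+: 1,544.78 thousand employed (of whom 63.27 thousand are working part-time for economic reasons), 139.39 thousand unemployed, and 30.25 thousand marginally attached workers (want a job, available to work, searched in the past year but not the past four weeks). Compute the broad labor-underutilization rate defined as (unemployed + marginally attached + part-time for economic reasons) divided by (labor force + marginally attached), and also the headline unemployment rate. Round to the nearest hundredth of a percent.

Labor force = 1,544.78 + 139.39 = 1,684.17 thousand.
Numerator = 139.39 + 30.25 + 63.27 = 232.91 thousand.
Denominator = 1,684.17 + 30.25 = 1,714.42 thousand.
Broad rate = 232.91 / 1,714.42 = 13.59%.
Headline unemployment rate = 139.39 / 1,684.17 = 8.28%.

Broad underutilization rate ≈ 13.59%; headline unemployment rate ≈ 8.28%.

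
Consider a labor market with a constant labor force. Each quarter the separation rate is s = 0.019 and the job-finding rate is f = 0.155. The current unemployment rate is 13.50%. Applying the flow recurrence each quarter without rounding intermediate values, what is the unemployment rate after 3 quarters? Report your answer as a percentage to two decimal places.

Unemployment rate after three quarters ≈ 12.37%.

With a fixed labor force, u_{t+1} = u_t + s·(1−u_t) − f·u_t = u_t·(1−s−f) + s.
Here 1−s−f = 0.826 and s = 0.019.
u_1 = 0.135000 × 0.826 + 0.019 = 0.130510.
u_2 = 0.130510 × 0.826 + 0.019 = 0.126801.
u_3 = 0.126801 × 0.826 + 0.019 = 0.123738.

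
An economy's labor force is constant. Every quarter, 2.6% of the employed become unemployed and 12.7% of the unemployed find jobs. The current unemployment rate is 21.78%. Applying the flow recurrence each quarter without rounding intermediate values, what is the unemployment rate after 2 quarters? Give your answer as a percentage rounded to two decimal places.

With a fixed labor force, u_{t+1} = u_t + s·(1−u_t) − f·u_t = u_t·(1−s−f) + s.
Here 1−s−f = 0.847 and s = 0.026.
u_1 = 0.217800 × 0.847 + 0.026 = 0.210477.
u_2 = 0.210477 × 0.847 + 0.026 = 0.204274.

Unemployment rate after two quarters ≈ 20.43%.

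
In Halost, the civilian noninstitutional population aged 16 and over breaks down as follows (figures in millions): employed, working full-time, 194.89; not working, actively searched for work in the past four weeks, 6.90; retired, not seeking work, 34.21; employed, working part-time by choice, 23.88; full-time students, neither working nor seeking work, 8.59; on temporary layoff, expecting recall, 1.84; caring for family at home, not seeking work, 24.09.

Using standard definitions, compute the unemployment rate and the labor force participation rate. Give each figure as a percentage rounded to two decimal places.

Unemployment rate ≈ 3.84%; labor force participation rate ≈ 77.28%.

Employed = 194.89 + 23.88 = 218.77 million.
Unemployed = 6.90 + 1.84 = 8.74 million (jobless and actively searching, or on temporary layoff).
Labor force = 218.77 + 8.74 = 227.51 million.
Not in labor force = 34.21 + 8.59 + 24.09 = 66.89 million (those not working and not actively searching are outside the labor force).
Civilian working-age population = 227.51 + 66.89 = 294.40 million.
Unemployment rate = 8.74 / 227.51 = 3.84%.
Labor force participation rate = 227.51 / 294.40 = 77.28%.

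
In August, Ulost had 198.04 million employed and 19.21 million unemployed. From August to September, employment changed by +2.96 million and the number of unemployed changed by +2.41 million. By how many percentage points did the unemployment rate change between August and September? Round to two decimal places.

The unemployment rate changed by +0.87 percentage points.

August: labor force = 198.04 + 19.21 = 217.25; u = 19.21/217.25 = 8.84%.
September: labor force = 201.00 + 21.62 = 222.62; u = 21.62/222.62 = 9.71%.
Change = 9.71% − 8.84% = +0.87 pp.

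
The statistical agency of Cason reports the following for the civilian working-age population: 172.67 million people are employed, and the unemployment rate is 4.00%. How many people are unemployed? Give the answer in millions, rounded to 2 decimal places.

About 7.19 million are unemployed.

Let U be the number unemployed. The labor force is E + U, and U/(E+U) = 0.0400.
So U = 0.0400 × 172.67 / (1 − 0.0400) = 6.9068 / 0.9600 ≈ 7.19 million.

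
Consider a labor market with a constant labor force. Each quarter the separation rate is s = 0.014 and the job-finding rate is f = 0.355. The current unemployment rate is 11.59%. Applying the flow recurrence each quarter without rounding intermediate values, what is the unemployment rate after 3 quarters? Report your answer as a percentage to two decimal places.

With a fixed labor force, u_{t+1} = u_t + s·(1−u_t) − f·u_t = u_t·(1−s−f) + s.
Here 1−s−f = 0.631 and s = 0.014.
u_1 = 0.115900 × 0.631 + 0.014 = 0.087133.
u_2 = 0.087133 × 0.631 + 0.014 = 0.068981.
u_3 = 0.068981 × 0.631 + 0.014 = 0.057527.

Unemployment rate after three quarters ≈ 5.75%.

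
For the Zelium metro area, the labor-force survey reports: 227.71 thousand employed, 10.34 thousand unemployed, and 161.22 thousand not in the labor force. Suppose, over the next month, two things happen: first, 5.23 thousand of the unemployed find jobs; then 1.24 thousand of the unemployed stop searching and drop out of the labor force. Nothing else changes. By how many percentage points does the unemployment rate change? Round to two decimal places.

Initially, labor force = 227.71 + 10.34 = 238.05 thousand, so u = 10.34/238.05 = 4.34%.
After the first change, unemployed falls and employed rises by 5.23; labor force unchanged → E = 232.94, U = 5.11, labor force = 238.05 thousand.
After the second change, unemployed and labor force both fall by 1.24 → E = 232.94, U = 3.87, labor force = 236.81 thousand.
New unemployment rate = 3.87 / 236.81 = 1.63%.
Change = 1.63% − 4.34% = −2.71 percentage points.

The unemployment rate changes by −2.71 percentage points.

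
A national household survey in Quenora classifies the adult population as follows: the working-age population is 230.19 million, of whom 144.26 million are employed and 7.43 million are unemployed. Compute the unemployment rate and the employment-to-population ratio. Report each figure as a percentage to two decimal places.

Unemployment rate ≈ 4.90%; employment-population ratio ≈ 62.67%.

Labor force = employed + unemployed = 144.26 + 7.43 = 151.69 million.
Unemployment rate = 7.43 / 151.69 = 4.90%.
Employment-population ratio = 144.26 / 230.19 = 62.67%.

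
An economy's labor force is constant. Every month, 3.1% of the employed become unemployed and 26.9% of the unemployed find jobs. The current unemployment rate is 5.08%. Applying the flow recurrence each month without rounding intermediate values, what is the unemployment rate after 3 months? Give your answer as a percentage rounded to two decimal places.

Unemployment rate after three months ≈ 8.53%.

With a fixed labor force, u_{t+1} = u_t + s·(1−u_t) − f·u_t = u_t·(1−s−f) + s.
Here 1−s−f = 0.700 and s = 0.031.
u_1 = 0.050800 × 0.700 + 0.031 = 0.066560.
u_2 = 0.066560 × 0.700 + 0.031 = 0.077592.
u_3 = 0.077592 × 0.700 + 0.031 = 0.085314.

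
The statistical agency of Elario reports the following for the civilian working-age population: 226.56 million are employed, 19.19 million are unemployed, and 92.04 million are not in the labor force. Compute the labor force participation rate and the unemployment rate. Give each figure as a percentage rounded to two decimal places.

Labor force participation rate ≈ 72.75%; unemployment rate ≈ 7.81%.

Labor force = employed + unemployed = 226.56 + 19.19 = 245.75 million.
Working-age population = 245.75 + 92.04 = 337.79 million.
Unemployment rate = 19.19 / 245.75 = 7.81%.
Labor force participation rate = 245.75 / 337.79 = 72.75%.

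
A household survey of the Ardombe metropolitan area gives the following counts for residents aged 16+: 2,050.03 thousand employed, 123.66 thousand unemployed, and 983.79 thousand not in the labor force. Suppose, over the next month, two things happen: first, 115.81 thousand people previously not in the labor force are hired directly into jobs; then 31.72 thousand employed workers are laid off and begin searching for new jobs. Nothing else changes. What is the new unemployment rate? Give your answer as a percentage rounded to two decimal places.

Initially, labor force = 2,050.03 + 123.66 = 2,173.69 thousand, so u = 123.66/2,173.69 = 5.69%.
After the first change, employed and labor force both rise by 115.81; unemployed unchanged → E = 2,165.84, U = 123.66, labor force = 2,289.50 thousand.
After the second change, employed falls and unemployed rises by 31.72; labor force unchanged → E = 2,134.12, U = 155.38, labor force = 2,289.50 thousand.
New unemployment rate = 155.38 / 2,289.50 = 6.79%.

New unemployment rate ≈ 6.79%.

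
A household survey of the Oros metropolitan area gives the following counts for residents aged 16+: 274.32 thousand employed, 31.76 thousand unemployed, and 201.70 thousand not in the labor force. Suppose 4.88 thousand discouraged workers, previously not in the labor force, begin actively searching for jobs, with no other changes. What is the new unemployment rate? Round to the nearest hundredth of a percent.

New unemployment rate ≈ 11.78%.

Initially, labor force = 274.32 + 31.76 = 306.08 thousand, so u = 31.76/306.08 = 10.38%.
After the change, unemployed and labor force both rise by 4.88 → E = 274.32, U = 36.64, labor force = 310.96 thousand.
New unemployment rate = 36.64 / 310.96 = 11.78%.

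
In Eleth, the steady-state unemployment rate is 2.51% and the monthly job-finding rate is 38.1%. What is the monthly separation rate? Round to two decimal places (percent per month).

Separation rate ≈ 0.98% per month.

From u* = s/(s+f): s = u·f/(1−u).
s = 0.0251 × 38.1 / (1 − 0.0251) = 0.9563 / 0.9749 ≈ 0.98% per month.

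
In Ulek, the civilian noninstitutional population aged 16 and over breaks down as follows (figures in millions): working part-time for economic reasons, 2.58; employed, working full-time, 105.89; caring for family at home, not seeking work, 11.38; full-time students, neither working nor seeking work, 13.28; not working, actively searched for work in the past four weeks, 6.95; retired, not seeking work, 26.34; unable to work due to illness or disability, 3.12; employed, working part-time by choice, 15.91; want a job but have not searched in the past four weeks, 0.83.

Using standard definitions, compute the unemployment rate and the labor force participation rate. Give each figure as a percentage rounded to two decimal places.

Employed = 2.58 + 105.89 + 15.91 = 124.38 million (anyone who worked, including part-time for economic reasons, counts as employed).
Unemployed = 6.95 million.
Labor force = 124.38 + 6.95 = 131.33 million.
Not in labor force = 11.38 + 13.28 + 26.34 + 3.12 + 0.83 = 54.95 million (those not working and not actively searching are outside the labor force — including those who want a job but have given up searching).
Civilian working-age population = 131.33 + 54.95 = 186.28 million.
Unemployment rate = 6.95 / 131.33 = 5.29%.
Labor force participation rate = 131.33 / 186.28 = 70.50%.

Unemployment rate ≈ 5.29%; labor force participation rate ≈ 70.50%.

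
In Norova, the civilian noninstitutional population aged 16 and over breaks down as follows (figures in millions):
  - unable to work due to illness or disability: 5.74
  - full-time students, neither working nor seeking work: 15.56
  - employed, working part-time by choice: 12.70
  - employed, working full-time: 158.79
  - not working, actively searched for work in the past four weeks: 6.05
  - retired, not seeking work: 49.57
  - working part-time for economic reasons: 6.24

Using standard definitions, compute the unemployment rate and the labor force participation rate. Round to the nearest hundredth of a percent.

Unemployment rate ≈ 3.29%; labor force participation rate ≈ 72.17%.

Employed = 12.70 + 158.79 + 6.24 = 177.73 million (anyone who worked, including part-time for economic reasons, counts as employed).
Unemployed = 6.05 million.
Labor force = 177.73 + 6.05 = 183.78 million.
Not in labor force = 5.74 + 15.56 + 49.57 = 70.87 million (those not working and not actively searching are outside the labor force).
Civilian working-age population = 183.78 + 70.87 = 254.65 million.
Unemployment rate = 6.05 / 183.78 = 3.29%.
Labor force participation rate = 183.78 / 254.65 = 72.17%.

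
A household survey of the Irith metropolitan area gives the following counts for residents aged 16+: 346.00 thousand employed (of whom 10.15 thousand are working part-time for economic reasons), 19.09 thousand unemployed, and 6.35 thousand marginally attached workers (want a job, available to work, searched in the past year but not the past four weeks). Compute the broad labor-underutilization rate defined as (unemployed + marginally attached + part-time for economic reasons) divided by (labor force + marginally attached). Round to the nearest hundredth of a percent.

Labor force = 346.00 + 19.09 = 365.09 thousand.
Numerator = 19.09 + 6.35 + 10.15 = 35.59 thousand.
Denominator = 365.09 + 6.35 = 371.44 thousand.
Broad rate = 35.59 / 371.44 = 9.58%.

Broad underutilization rate ≈ 9.58%.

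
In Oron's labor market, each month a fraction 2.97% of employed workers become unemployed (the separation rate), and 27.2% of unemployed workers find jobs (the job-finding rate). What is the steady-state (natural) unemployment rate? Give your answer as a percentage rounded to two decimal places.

At steady state the flows balance: s·E = f·U, so U/(E+U) = s/(s+f).
u* = 2.97 / (2.97 + 27.2) = 2.97 / 30.17 = 9.84%.

Steady-state unemployment rate ≈ 9.84%.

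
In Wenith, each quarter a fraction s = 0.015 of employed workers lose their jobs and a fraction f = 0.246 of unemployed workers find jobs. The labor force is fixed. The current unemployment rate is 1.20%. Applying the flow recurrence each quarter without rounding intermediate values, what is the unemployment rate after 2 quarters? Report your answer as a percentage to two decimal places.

With a fixed labor force, u_{t+1} = u_t + s·(1−u_t) − f·u_t = u_t·(1−s−f) + s.
Here 1−s−f = 0.739 and s = 0.015.
u_1 = 0.012000 × 0.739 + 0.015 = 0.023868.
u_2 = 0.023868 × 0.739 + 0.015 = 0.032638.

Unemployment rate after two quarters ≈ 3.26%.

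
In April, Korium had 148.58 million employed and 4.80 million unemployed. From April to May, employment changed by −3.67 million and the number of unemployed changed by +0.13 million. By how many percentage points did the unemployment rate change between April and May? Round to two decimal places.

April: labor force = 148.58 + 4.80 = 153.38; u = 4.80/153.38 = 3.13%.
May: labor force = 144.91 + 4.93 = 149.84; u = 4.93/149.84 = 3.29%.
Change = 3.29% − 3.13% = +0.16 pp.

The unemployment rate changed by +0.16 percentage points.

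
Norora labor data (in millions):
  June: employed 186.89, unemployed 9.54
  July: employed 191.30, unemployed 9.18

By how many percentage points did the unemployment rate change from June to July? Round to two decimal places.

June: labor force = 186.89 + 9.54 = 196.43; u = 9.54/196.43 = 4.86%.
July: labor force = 191.30 + 9.18 = 200.48; u = 9.18/200.48 = 4.58%.
Change = 4.58% − 4.86% = −0.28 pp.

The unemployment rate changed by −0.28 percentage points.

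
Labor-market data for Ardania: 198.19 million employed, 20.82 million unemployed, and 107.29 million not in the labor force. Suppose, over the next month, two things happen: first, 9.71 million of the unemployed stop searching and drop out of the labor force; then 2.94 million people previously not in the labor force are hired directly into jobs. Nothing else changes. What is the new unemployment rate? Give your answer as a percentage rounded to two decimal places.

Initially, labor force = 198.19 + 20.82 = 219.01 million, so u = 20.82/219.01 = 9.51%.
After the first change, unemployed and labor force both fall by 9.71 → E = 198.19, U = 11.11, labor force = 209.30 million.
After the second change, employed and labor force both rise by 2.94; unemployed unchanged → E = 201.13, U = 11.11, labor force = 212.24 million.
New unemployment rate = 11.11 / 212.24 = 5.23%.

New unemployment rate ≈ 5.23%.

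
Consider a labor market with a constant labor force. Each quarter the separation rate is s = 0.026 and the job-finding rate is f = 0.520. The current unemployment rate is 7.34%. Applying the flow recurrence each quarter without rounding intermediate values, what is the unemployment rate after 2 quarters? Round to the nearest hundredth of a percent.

Unemployment rate after two quarters ≈ 5.29%.

With a fixed labor force, u_{t+1} = u_t + s·(1−u_t) − f·u_t = u_t·(1−s−f) + s.
Here 1−s−f = 0.454 and s = 0.026.
u_1 = 0.073400 × 0.454 + 0.026 = 0.059324.
u_2 = 0.059324 × 0.454 + 0.026 = 0.052933.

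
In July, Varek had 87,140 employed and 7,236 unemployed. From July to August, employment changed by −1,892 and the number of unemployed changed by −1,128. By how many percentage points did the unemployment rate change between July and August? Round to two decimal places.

July: labor force = 87,140 + 7,236 = 94,376; u = 7,236/94,376 = 7.67%.
August: labor force = 85,248 + 6,108 = 91,356; u = 6,108/91,356 = 6.69%.
Change = 6.69% − 7.67% = −0.98 pp.

The unemployment rate changed by −0.98 percentage points.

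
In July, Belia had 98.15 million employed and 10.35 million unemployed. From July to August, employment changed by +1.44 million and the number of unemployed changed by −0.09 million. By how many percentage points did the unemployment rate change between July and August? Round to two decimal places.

The unemployment rate changed by −0.20 percentage points.

July: labor force = 98.15 + 10.35 = 108.50; u = 10.35/108.50 = 9.54%.
August: labor force = 99.59 + 10.26 = 109.85; u = 10.26/109.85 = 9.34%.
Change = 9.34% − 9.54% = −0.20 pp.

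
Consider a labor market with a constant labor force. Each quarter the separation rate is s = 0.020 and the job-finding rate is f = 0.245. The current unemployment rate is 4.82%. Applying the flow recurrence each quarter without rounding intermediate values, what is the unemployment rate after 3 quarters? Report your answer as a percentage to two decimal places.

Unemployment rate after three quarters ≈ 6.46%.

With a fixed labor force, u_{t+1} = u_t + s·(1−u_t) − f·u_t = u_t·(1−s−f) + s.
Here 1−s−f = 0.735 and s = 0.020.
u_1 = 0.048200 × 0.735 + 0.020 = 0.055427.
u_2 = 0.055427 × 0.735 + 0.020 = 0.060739.
u_3 = 0.060739 × 0.735 + 0.020 = 0.064643.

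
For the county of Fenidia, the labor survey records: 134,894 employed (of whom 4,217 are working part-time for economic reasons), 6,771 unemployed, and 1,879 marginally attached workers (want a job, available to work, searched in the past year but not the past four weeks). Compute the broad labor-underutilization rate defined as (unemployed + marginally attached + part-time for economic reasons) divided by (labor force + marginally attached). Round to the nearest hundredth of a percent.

Broad underutilization rate ≈ 8.96%.

Labor force = 134,894 + 6,771 = 141,665.
Numerator = 6,771 + 1,879 + 4,217 = 12,867.
Denominator = 141,665 + 1,879 = 143,544.
Broad rate = 12,867 / 143,544 = 8.96%.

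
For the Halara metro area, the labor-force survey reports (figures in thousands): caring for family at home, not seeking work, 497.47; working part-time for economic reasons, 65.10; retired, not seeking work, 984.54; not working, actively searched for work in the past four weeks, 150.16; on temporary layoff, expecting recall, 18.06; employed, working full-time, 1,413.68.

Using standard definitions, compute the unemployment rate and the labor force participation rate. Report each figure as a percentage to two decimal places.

Employed = 65.10 + 1,413.68 = 1,478.78 thousand (anyone who worked, including part-time for economic reasons, counts as employed).
Unemployed = 150.16 + 18.06 = 168.22 thousand (jobless and actively searching, or on temporary layoff).
Labor force = 1,478.78 + 168.22 = 1,647.00 thousand.
Not in labor force = 497.47 + 984.54 = 1,482.01 thousand (those not working and not actively searching are outside the labor force).
Civilian working-age population = 1,647.00 + 1,482.01 = 3,129.01 thousand.
Unemployment rate = 168.22 / 1,647.00 = 10.21%.
Labor force participation rate = 1,647.00 / 3,129.01 = 52.64%.

Unemployment rate ≈ 10.21%; labor force participation rate ≈ 52.64%.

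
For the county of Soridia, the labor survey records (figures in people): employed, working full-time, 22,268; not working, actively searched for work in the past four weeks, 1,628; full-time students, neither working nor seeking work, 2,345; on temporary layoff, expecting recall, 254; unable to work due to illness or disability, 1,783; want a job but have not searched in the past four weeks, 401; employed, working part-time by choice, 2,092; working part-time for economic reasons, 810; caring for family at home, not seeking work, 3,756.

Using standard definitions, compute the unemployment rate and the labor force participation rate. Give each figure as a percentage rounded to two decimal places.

Employed = 22,268 + 2,092 + 810 = 25,170 (anyone who worked, including part-time for economic reasons, counts as employed).
Unemployed = 1,628 + 254 = 1,882 (jobless and actively searching, or on temporary layoff).
Labor force = 25,170 + 1,882 = 27,052.
Not in labor force = 2,345 + 1,783 + 401 + 3,756 = 8,285 (those not working and not actively searching are outside the labor force — including those who want a job but have given up searching).
Civilian working-age population = 27,052 + 8,285 = 35,337.
Unemployment rate = 1,882 / 27,052 = 6.96%.
Labor force participation rate = 27,052 / 35,337 = 76.55%.

Unemployment rate ≈ 6.96%; labor force participation rate ≈ 76.55%.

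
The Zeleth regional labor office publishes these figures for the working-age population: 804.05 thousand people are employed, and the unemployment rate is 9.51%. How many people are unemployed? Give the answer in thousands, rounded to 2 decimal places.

About 84.50 thousand are unemployed.

Let U be the number unemployed. The labor force is E + U, and U/(E+U) = 0.0951.
So U = 0.0951 × 804.05 / (1 − 0.0951) = 76.4652 / 0.9049 ≈ 84.50 thousand.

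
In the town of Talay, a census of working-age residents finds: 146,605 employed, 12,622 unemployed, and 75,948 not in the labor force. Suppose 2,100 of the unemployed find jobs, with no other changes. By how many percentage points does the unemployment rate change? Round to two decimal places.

Initially, labor force = 146,605 + 12,622 = 159,227, so u = 12,622/159,227 = 7.93%.
After the change, unemployed falls and employed rises by 2,100; labor force unchanged → E = 148,705, U = 10,522, labor force = 159,227.
New unemployment rate = 10,522 / 159,227 = 6.61%.
Change = 6.61% − 7.93% = −1.32 percentage points.

The unemployment rate changes by −1.32 percentage points.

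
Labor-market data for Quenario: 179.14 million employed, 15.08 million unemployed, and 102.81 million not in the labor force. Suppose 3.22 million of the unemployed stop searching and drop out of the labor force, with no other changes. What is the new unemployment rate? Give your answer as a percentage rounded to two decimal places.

Initially, labor force = 179.14 + 15.08 = 194.22 million, so u = 15.08/194.22 = 7.76%.
After the change, unemployed and labor force both fall by 3.22 → E = 179.14, U = 11.86, labor force = 191.00 million.
New unemployment rate = 11.86 / 191.00 = 6.21%.

New unemployment rate ≈ 6.21%.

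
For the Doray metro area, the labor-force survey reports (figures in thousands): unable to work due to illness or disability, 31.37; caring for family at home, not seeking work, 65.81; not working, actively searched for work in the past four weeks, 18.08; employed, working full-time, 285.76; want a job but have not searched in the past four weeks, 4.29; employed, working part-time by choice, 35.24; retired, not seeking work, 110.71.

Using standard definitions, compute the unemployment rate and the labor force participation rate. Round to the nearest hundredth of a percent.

Employed = 285.76 + 35.24 = 321.00 thousand.
Unemployed = 18.08 thousand.
Labor force = 321.00 + 18.08 = 339.08 thousand.
Not in labor force = 31.37 + 65.81 + 4.29 + 110.71 = 212.18 thousand (those not working and not actively searching are outside the labor force — including those who want a job but have given up searching).
Civilian working-age population = 339.08 + 212.18 = 551.26 thousand.
Unemployment rate = 18.08 / 339.08 = 5.33%.
Labor force participation rate = 339.08 / 551.26 = 61.51%.

Unemployment rate ≈ 5.33%; labor force participation rate ≈ 61.51%.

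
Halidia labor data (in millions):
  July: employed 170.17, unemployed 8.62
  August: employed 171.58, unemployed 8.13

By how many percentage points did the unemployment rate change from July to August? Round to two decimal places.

July: labor force = 170.17 + 8.62 = 178.79; u = 8.62/178.79 = 4.82%.
August: labor force = 171.58 + 8.13 = 179.71; u = 8.13/179.71 = 4.52%.
Change = 4.52% − 4.82% = −0.30 pp.

The unemployment rate changed by −0.30 percentage points.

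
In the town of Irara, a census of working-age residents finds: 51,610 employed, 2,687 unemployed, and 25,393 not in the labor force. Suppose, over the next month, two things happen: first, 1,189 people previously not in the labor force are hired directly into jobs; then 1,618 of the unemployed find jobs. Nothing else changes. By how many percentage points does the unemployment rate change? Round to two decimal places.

Initially, labor force = 51,610 + 2,687 = 54,297, so u = 2,687/54,297 = 4.95%.
After the first change, employed and labor force both rise by 1,189; unemployed unchanged → E = 52,799, U = 2,687, labor force = 55,486.
After the second change, unemployed falls and employed rises by 1,618; labor force unchanged → E = 54,417, U = 1,069, labor force = 55,486.
New unemployment rate = 1,069 / 55,486 = 1.93%.
Change = 1.93% − 4.95% = −3.02 percentage points.

The unemployment rate changes by −3.02 percentage points.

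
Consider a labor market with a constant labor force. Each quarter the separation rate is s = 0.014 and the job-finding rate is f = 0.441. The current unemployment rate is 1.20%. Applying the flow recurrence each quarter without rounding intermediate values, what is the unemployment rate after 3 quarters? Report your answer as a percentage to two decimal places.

With a fixed labor force, u_{t+1} = u_t + s·(1−u_t) − f·u_t = u_t·(1−s−f) + s.
Here 1−s−f = 0.545 and s = 0.014.
u_1 = 0.012000 × 0.545 + 0.014 = 0.020540.
u_2 = 0.020540 × 0.545 + 0.014 = 0.025194.
u_3 = 0.025194 × 0.545 + 0.014 = 0.027731.

Unemployment rate after three quarters ≈ 2.77%.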